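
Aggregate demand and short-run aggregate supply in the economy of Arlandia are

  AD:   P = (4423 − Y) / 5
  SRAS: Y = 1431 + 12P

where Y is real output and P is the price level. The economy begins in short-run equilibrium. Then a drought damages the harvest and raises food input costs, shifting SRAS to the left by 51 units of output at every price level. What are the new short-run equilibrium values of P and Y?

This is a negative supply shock: SRAS shifts left.
New SRAS: Y = 1380 + 12P.
Set AD = SRAS: 4423 − 5P = 1380 + 12P, so 3043 = 17P and P = 179.
Y = 4423 − 5·179 = 3528.

P = 179, Y = 3528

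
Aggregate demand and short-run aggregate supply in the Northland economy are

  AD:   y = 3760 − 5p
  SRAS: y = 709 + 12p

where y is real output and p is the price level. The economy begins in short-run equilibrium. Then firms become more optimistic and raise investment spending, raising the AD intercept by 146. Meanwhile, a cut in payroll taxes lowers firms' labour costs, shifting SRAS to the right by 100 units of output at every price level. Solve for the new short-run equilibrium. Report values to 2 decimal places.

After both shocks: AD is y = 3906 − 5p and SRAS is y = 809 + 12p.
Setting them equal: 3097 = 17p, so p = 182.18.
Substituting into AD, y = 2995.12.

p = 182.18, y = 2995.12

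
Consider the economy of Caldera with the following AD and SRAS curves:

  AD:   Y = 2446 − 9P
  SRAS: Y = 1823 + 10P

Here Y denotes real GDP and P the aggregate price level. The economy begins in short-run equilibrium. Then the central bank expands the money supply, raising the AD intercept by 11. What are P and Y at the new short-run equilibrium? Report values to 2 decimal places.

This is a positive demand shock: AD shifts right.
New AD: Y = 2457 − 9P.
Set AD = SRAS: 2457 − 9P = 1823 + 10P, so 634 = 19P and P = 33.37.
Substituting into AD, Y = 2156.68.

P = 33.37, Y = 2156.68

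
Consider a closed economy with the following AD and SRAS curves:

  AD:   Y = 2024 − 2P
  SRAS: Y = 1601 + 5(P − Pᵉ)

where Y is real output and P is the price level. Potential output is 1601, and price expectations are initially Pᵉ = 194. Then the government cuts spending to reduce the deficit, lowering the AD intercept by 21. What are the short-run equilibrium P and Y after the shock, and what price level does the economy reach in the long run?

Short run: P = 196, Y = 1611. Long run: P = 201.

AD shifts left: new AD is Y = 2003 − 2P. With Pᵉ = 194, SRAS is Y = 631 + 5P.
Short run: 2003 − 2P = 631 + 5P gives 1372 = 7P, so P = 196 and Y = 2003 − 2·196 = 1611.
Y = 1611 is above potential 1601; expectations adjust and SRAS shifts left until Y = 1601.
Long run: on the new AD curve, 1601 = 2003 − 2P gives P = 201.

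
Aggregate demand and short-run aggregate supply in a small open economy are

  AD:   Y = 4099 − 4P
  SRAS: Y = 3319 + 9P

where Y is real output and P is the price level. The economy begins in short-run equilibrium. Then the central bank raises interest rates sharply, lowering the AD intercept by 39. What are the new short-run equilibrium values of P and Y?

P = 57, Y = 3832

This is a negative demand shock: AD shifts left.
New AD: Y = 4060 − 4P.
Set AD = SRAS: 4060 − 4P = 3319 + 9P, so 741 = 13P and P = 57.
Y = 4060 − 4·57 = 3832.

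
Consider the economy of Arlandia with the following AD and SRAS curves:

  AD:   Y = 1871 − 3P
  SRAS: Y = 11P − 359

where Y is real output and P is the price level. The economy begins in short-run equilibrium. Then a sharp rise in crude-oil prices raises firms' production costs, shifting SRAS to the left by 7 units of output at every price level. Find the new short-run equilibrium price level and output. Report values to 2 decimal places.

This is a negative supply shock: SRAS shifts left.
New SRAS: Y = 11P − 366.
Set AD = SRAS: 1871 − 3P = 11P − 366, so 2237 = 14P and P = 159.79.
Substituting into AD, Y = 1391.64.

P = 159.79, Y = 1391.64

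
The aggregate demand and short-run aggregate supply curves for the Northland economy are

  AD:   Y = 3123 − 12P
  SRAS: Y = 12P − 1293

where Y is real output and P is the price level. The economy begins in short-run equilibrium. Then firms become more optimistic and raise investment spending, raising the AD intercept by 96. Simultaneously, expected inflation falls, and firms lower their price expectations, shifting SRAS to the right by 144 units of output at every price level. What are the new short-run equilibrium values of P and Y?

P = 182, Y = 1035

After both shocks: AD is Y = 3219 − 12P and SRAS is Y = 12P − 1149.
Setting them equal: 4368 = 24P, so P = 182.
Y = 3219 − 12·182 = 1035.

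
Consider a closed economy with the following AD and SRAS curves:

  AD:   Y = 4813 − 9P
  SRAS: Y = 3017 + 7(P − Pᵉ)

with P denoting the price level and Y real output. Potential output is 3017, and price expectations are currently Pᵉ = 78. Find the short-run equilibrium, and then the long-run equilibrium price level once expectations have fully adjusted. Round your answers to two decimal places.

Short run: P = 146.38, Y = 3495.63. Long run: P = 199.56.

Short run: with Pᵉ = 78, SRAS is Y = 2471 + 7P. Setting AD = SRAS gives 2342 = 16P, so P = 146.38 and Y = 4813 − 9P = 3495.63.
Output 3495.63 is above potential 3017, so over time expected prices rise and SRAS shifts left until Y returns to 3017.
Long run: Y = 3017 on the AD curve gives 3017 = 4813 − 9P, so P = 199.56.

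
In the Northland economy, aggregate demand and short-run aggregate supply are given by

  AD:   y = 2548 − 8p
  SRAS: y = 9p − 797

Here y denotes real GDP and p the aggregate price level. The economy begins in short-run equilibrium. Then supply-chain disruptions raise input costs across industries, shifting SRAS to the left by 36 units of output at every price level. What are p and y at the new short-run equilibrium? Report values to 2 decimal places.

This is a negative supply shock: SRAS shifts left.
New SRAS: y = 9p − 833.
Set AD = SRAS: 2548 − 8p = 9p − 833, so 3381 = 17p and p = 198.88.
Substituting into AD, y = 956.94.

p = 198.88, y = 956.94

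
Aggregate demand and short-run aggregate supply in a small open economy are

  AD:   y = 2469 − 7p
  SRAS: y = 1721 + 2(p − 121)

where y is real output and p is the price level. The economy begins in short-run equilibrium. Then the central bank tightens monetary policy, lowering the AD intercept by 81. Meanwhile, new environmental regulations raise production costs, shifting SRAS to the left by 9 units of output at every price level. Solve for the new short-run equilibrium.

p = 102, y = 1674

After both shocks: AD is y = 2388 − 7p and SRAS is y = 1470 + 2p.
Setting them equal: 918 = 9p, so p = 102.
y = 2388 − 7·102 = 1674.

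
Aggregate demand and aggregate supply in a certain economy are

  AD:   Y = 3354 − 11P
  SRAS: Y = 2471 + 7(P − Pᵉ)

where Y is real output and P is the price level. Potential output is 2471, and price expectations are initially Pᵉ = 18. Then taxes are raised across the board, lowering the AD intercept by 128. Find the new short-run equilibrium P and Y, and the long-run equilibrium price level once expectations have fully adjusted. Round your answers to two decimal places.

Short run: P = 48.94, Y = 2687.61. Long run: P = 68.64.

AD shifts left: new AD is Y = 3226 − 11P. With Pᵉ = 18, SRAS is Y = 2345 + 7P.
Short run: 3226 − 11P = 2345 + 7P gives 881 = 18P, so P = 48.94 and Y = 3226 − 11P = 2687.61.
Y = 2687.61 is above potential 2471; expectations adjust and SRAS shifts left until Y = 2471.
Long run: on the new AD curve, 2471 = 3226 − 11P gives P = 68.64.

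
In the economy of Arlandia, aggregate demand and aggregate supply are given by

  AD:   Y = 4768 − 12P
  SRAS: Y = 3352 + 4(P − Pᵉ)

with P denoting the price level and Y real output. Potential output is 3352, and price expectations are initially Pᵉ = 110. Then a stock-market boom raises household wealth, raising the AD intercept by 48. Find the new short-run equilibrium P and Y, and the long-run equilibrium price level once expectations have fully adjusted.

AD shifts right: new AD is Y = 4816 − 12P. With Pᵉ = 110, SRAS is Y = 2912 + 4P.
Short run: 4816 − 12P = 2912 + 4P gives 1904 = 16P, so P = 119 and Y = 4816 − 12·119 = 3388.
Y = 3388 is above potential 3352; expectations adjust and SRAS shifts left until Y = 3352.
Long run: on the new AD curve, 3352 = 4816 − 12P gives P = 122.

Short run: P = 119, Y = 3388. Long run: P = 122.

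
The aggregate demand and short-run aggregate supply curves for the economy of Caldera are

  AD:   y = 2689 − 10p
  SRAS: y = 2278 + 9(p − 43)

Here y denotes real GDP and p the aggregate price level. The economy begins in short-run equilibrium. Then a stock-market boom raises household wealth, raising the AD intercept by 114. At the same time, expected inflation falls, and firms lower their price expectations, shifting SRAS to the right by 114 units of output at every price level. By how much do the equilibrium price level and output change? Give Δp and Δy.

Δp = +0, Δy = +114

After both shocks: AD is y = 2803 − 10p and SRAS is y = 2005 + 9p.
Setting them equal: 798 = 19p, so p = 42.
y = 2803 − 10·42 = 2383.
Initially p = 42, y = 2269, so Δp = +0 and Δy = +114.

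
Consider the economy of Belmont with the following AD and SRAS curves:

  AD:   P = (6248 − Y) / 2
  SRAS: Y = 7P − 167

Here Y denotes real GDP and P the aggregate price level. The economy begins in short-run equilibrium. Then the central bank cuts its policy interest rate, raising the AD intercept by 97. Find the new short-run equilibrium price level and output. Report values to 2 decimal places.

This is a positive demand shock: AD shifts right.
New AD: Y = 6345 − 2P.
Set AD = SRAS: 6345 − 2P = 7P − 167, so 6512 = 9P and P = 723.56.
Substituting into AD, Y = 4897.89.

P = 723.56, Y = 4897.89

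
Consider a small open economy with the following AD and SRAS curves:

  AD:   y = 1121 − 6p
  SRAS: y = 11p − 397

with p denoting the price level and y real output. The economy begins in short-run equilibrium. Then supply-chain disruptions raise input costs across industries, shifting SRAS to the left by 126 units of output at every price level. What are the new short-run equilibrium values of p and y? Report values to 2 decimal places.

p = 96.71, y = 540.76

This is a negative supply shock: SRAS shifts left.
New SRAS: y = 11p − 523.
Set AD = SRAS: 1121 − 6p = 11p − 523, so 1644 = 17p and p = 96.71.
Substituting into AD, y = 540.76.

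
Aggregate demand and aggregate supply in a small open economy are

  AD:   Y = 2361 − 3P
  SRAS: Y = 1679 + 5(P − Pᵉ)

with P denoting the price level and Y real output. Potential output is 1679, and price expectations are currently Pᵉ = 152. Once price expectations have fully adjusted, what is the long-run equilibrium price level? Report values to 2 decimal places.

Short run: with Pᵉ = 152, SRAS is Y = 919 + 5P. Setting AD = SRAS gives 1442 = 8P, so P = 180.25 and Y = 2361 − 3P = 1820.25.
Output 1820.25 is above potential 1679, so over time expected prices rise and SRAS shifts left until Y returns to 1679.
Long run: Y = 1679 on the AD curve gives 1679 = 2361 − 3P, so P = 227.33.

Long-run P = 227.33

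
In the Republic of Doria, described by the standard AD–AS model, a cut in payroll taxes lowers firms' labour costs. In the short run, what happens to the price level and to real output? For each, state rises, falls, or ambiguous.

This is a favourable supply shock: SRAS shifts right.
Moving along the downward-sloping AD curve, P falls and Y rises.

Price level: falls; output: rises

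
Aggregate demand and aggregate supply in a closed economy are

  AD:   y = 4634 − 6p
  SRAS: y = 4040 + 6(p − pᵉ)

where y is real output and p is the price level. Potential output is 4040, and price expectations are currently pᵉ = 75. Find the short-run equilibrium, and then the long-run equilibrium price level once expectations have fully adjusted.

Short run: with pᵉ = 75, SRAS is y = 3590 + 6p. Setting AD = SRAS gives 1044 = 12p, so p = 87 and y = 4634 − 6·87 = 4112.
Output 4112 is above potential 4040, so over time expected prices rise and SRAS shifts left until y returns to 4040.
Long run: y = 4040 on the AD curve gives 4040 = 4634 − 6p, so p = 99.

Short run: p = 87, y = 4112. Long run: p = 99.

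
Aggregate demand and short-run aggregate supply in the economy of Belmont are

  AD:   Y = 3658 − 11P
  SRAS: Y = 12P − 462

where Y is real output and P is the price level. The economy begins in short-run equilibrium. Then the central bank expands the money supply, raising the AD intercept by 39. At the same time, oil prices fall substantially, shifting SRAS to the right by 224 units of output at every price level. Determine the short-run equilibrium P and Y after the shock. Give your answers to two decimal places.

After both shocks: AD is Y = 3697 − 11P and SRAS is Y = 12P − 238.
Setting them equal: 3935 = 23P, so P = 171.09.
Substituting into AD, Y = 1815.04.

P = 171.09, Y = 1815.04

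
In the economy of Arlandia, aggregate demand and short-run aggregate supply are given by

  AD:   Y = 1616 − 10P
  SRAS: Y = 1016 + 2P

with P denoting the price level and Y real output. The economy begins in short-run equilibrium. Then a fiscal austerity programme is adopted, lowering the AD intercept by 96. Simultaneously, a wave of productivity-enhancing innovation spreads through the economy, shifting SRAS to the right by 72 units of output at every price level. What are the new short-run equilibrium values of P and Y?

After both shocks: AD is Y = 1520 − 10P and SRAS is Y = 1088 + 2P.
Setting them equal: 432 = 12P, so P = 36.
Y = 1520 − 10·36 = 1160.

P = 36, Y = 1160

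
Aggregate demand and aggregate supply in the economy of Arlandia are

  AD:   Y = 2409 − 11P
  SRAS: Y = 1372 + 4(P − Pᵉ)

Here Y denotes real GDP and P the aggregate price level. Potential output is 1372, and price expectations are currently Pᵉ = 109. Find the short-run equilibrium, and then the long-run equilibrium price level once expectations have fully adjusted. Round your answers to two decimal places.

Short run: with Pᵉ = 109, SRAS is Y = 936 + 4P. Setting AD = SRAS gives 1473 = 15P, so P = 98.20 and Y = 2409 − 11P = 1328.80.
Output 1328.80 is below potential 1372, so over time expected prices fall and SRAS shifts right until Y returns to 1372.
Long run: Y = 1372 on the AD curve gives 1372 = 2409 − 11P, so P = 94.27.

Short run: P = 98.20, Y = 1328.80. Long run: P = 94.27.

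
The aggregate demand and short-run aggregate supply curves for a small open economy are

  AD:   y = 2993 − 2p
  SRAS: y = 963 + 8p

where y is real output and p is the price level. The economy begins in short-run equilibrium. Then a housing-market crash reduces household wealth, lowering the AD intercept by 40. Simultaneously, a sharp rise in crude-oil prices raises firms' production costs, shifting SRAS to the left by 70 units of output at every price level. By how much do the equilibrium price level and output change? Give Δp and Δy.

Δp = +3, Δy = -46

After both shocks: AD is y = 2953 − 2p and SRAS is y = 893 + 8p.
Setting them equal: 2060 = 10p, so p = 206.
y = 2953 − 2·206 = 2541.
Initially p = 203, y = 2587, so Δp = +3 and Δy = -46.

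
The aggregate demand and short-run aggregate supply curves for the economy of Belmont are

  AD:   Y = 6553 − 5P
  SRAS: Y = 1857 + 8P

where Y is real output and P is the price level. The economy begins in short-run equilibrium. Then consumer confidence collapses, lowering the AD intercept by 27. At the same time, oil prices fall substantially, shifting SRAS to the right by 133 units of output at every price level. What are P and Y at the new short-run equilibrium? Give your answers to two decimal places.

P = 348.92, Y = 4781.38

After both shocks: AD is Y = 6526 − 5P and SRAS is Y = 1990 + 8P.
Setting them equal: 4536 = 13P, so P = 348.92.
Substituting into AD, Y = 4781.38.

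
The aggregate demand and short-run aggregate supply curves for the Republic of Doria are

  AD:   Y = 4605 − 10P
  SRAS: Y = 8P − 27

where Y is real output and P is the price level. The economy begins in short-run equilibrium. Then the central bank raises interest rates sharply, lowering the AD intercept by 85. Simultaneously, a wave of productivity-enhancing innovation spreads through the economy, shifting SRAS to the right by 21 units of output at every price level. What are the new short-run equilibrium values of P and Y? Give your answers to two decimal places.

After both shocks: AD is Y = 4520 − 10P and SRAS is Y = 8P − 6.
Setting them equal: 4526 = 18P, so P = 251.44.
Substituting into AD, Y = 2005.56.

P = 251.44, Y = 2005.56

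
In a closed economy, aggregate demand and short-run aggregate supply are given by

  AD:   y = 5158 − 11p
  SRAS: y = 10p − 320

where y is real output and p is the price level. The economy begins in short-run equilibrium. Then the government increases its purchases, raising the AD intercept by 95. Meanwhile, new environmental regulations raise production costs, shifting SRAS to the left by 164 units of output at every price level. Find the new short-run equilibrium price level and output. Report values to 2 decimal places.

After both shocks: AD is y = 5253 − 11p and SRAS is y = 10p − 484.
Setting them equal: 5737 = 21p, so p = 273.19.
Substituting into AD, y = 2247.90.

p = 273.19, y = 2247.90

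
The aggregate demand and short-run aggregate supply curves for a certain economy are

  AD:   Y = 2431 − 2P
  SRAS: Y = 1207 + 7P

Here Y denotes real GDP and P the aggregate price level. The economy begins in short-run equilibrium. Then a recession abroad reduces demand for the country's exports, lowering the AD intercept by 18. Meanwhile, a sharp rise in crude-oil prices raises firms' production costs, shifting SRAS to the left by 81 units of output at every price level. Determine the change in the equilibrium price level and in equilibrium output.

ΔP = +7, ΔY = -32

After both shocks: AD is Y = 2413 − 2P and SRAS is Y = 1126 + 7P.
Setting them equal: 1287 = 9P, so P = 143.
Y = 2413 − 2·143 = 2127.
Initially P = 136, Y = 2159, so ΔP = +7 and ΔY = -32.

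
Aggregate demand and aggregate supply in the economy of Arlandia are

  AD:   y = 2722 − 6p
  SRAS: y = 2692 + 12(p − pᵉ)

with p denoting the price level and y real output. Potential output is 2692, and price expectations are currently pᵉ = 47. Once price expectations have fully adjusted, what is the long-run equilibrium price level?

Long-run p = 5

Short run: with pᵉ = 47, SRAS is y = 2128 + 12p. Setting AD = SRAS gives 594 = 18p, so p = 33 and y = 2722 − 6·33 = 2524.
Output 2524 is below potential 2692, so over time expected prices fall and SRAS shifts right until y returns to 2692.
Long run: y = 2692 on the AD curve gives 2692 = 2722 − 6p, so p = 5.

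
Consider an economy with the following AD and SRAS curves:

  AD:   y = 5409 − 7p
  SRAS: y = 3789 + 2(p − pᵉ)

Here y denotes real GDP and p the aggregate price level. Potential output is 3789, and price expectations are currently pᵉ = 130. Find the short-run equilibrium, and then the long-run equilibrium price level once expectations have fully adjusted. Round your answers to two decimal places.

Short run: with pᵉ = 130, SRAS is y = 3529 + 2p. Setting AD = SRAS gives 1880 = 9p, so p = 208.89 and y = 5409 − 7p = 3946.78.
Output 3946.78 is above potential 3789, so over time expected prices rise and SRAS shifts left until y returns to 3789.
Long run: y = 3789 on the AD curve gives 3789 = 5409 − 7p, so p = 231.43.

Short run: p = 208.89, y = 3946.78. Long run: p = 231.43.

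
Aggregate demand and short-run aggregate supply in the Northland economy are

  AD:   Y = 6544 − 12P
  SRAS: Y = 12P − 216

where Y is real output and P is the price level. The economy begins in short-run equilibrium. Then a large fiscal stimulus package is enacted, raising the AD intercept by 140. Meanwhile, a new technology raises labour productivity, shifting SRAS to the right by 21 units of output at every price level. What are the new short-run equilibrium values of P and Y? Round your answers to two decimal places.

After both shocks: AD is Y = 6684 − 12P and SRAS is Y = 12P − 195.
Setting them equal: 6879 = 24P, so P = 286.63.
Substituting into AD, Y = 3244.50.

P = 286.63, Y = 3244.50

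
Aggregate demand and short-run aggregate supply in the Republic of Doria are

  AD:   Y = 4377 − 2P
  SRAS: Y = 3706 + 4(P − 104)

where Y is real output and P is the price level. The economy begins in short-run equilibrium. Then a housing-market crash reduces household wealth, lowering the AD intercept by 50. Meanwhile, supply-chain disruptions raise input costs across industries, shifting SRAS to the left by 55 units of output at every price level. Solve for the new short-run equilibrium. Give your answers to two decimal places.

After both shocks: AD is Y = 4327 − 2P and SRAS is Y = 3235 + 4P.
Setting them equal: 1092 = 6P, so P = 182.00.
Substituting into AD, Y = 3963.00.

P = 182.00, Y = 3963.00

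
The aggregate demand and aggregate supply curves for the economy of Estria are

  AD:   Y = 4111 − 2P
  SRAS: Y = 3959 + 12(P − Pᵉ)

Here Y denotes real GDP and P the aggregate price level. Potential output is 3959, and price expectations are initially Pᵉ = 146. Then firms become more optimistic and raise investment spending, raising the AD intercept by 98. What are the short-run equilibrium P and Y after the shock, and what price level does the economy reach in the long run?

Short run: P = 143, Y = 3923. Long run: P = 125.

AD shifts right: new AD is Y = 4209 − 2P. With Pᵉ = 146, SRAS is Y = 2207 + 12P.
Short run: 4209 − 2P = 2207 + 12P gives 2002 = 14P, so P = 143 and Y = 4209 − 2·143 = 3923.
Y = 3923 is below potential 3959; expectations adjust and SRAS shifts right until Y = 3959.
Long run: on the new AD curve, 3959 = 4209 − 2P gives P = 125.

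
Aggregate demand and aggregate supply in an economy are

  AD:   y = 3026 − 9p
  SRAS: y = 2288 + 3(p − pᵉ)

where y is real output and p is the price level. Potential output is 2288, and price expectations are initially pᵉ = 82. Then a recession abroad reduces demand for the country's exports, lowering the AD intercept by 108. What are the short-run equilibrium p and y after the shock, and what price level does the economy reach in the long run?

Short run: p = 73, y = 2261. Long run: p = 70.

AD shifts left: new AD is y = 2918 − 9p. With pᵉ = 82, SRAS is y = 2042 + 3p.
Short run: 2918 − 9p = 2042 + 3p gives 876 = 12p, so p = 73 and y = 2918 − 9·73 = 2261.
y = 2261 is below potential 2288; expectations adjust and SRAS shifts right until y = 2288.
Long run: on the new AD curve, 2288 = 2918 − 9p gives p = 70.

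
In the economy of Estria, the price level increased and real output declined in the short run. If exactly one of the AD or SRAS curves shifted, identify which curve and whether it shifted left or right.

P rose and Y fell. An AD shift moves P and Y in the same direction; an SRAS shift moves them in opposite directions.
Here P and Y moved in opposite directions, so the SRAS curve shifted.
Since Y fell, SRAS shifted left.

SRAS shifted left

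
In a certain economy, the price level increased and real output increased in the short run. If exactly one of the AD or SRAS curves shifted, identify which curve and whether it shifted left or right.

P rose and Y rose. An AD shift moves P and Y in the same direction; an SRAS shift moves them in opposite directions.
Here P and Y moved in the same direction, so the AD curve shifted.
Since Y rose, AD shifted right.

AD shifted right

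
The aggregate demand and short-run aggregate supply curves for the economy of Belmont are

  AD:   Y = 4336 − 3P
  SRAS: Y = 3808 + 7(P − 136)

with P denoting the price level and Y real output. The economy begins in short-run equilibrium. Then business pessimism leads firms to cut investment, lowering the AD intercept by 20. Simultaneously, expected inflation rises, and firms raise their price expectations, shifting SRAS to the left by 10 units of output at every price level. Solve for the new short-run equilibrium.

After both shocks: AD is Y = 4316 − 3P and SRAS is Y = 2846 + 7P.
Setting them equal: 1470 = 10P, so P = 147.
Y = 4316 − 3·147 = 3875.

P = 147, Y = 3875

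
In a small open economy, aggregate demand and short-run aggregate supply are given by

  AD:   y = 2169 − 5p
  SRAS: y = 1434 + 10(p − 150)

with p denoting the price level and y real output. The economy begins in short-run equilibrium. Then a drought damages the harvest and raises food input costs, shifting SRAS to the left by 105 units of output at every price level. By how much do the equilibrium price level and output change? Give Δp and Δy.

Δp = +7, Δy = -35

This is a negative supply shock: SRAS shifts left.
New SRAS: y = 10p − 171.
Set AD = SRAS: 2169 − 5p = 10p − 171, so 2340 = 15p and p = 156.
y = 2169 − 5·156 = 1389.
Initially p = 149, y = 1424, so Δp = +7 and Δy = -35.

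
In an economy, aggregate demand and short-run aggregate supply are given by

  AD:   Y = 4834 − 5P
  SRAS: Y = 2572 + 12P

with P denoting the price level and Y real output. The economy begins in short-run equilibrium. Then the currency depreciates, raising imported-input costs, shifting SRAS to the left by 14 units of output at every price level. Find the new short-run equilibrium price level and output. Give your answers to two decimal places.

P = 133.88, Y = 4164.59

This is a negative supply shock: SRAS shifts left.
New SRAS: Y = 2558 + 12P.
Set AD = SRAS: 4834 − 5P = 2558 + 12P, so 2276 = 17P and P = 133.88.
Substituting into AD, Y = 4164.59.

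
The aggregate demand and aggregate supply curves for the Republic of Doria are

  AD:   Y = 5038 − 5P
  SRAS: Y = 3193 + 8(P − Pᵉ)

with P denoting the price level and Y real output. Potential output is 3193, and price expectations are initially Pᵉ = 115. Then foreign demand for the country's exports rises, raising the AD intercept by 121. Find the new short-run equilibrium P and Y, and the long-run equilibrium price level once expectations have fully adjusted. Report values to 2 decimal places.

AD shifts right: new AD is Y = 5159 − 5P. With Pᵉ = 115, SRAS is Y = 2273 + 8P.
Short run: 5159 − 5P = 2273 + 8P gives 2886 = 13P, so P = 222.00 and Y = 5159 − 5P = 4049.00.
Y = 4049.00 is above potential 3193; expectations adjust and SRAS shifts left until Y = 3193.
Long run: on the new AD curve, 3193 = 5159 − 5P gives P = 393.20.

Short run: P = 222.00, Y = 4049.00. Long run: P = 393.20.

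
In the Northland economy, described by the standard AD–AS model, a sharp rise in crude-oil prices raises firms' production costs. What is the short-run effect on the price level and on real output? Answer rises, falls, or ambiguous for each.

Price level: rises; output: falls

This is an adverse supply shock: SRAS shifts left.
Moving along the downward-sloping AD curve, P rises and Y falls.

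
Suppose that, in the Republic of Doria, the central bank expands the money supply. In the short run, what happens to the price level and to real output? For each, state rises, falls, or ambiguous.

This is a positive demand shock: AD shifts right.
Moving along the upward-sloping SRAS curve, P rises and Y rises.

Price level: rises; output: rises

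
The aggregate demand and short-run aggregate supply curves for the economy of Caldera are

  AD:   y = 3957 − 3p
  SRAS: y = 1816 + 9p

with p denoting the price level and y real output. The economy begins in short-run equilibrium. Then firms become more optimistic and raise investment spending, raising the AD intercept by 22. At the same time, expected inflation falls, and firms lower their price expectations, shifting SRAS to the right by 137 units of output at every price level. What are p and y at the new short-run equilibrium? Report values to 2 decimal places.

After both shocks: AD is y = 3979 − 3p and SRAS is y = 1953 + 9p.
Setting them equal: 2026 = 12p, so p = 168.83.
Substituting into AD, y = 3472.50.

p = 168.83, y = 3472.50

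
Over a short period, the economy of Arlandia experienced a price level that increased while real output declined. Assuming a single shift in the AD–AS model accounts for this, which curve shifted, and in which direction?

SRAS shifted left

P rose and Y fell. An AD shift moves P and Y in the same direction; an SRAS shift moves them in opposite directions.
Here P and Y moved in opposite directions, so the SRAS curve shifted.
Since Y fell, SRAS shifted left.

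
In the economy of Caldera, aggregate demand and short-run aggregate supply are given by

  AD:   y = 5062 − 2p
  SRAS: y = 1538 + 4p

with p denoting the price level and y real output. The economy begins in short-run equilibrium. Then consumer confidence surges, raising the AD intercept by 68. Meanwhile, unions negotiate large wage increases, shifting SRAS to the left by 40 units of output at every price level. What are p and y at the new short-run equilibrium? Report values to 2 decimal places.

p = 605.33, y = 3919.33

After both shocks: AD is y = 5130 − 2p and SRAS is y = 1498 + 4p.
Setting them equal: 3632 = 6p, so p = 605.33.
Substituting into AD, y = 3919.33.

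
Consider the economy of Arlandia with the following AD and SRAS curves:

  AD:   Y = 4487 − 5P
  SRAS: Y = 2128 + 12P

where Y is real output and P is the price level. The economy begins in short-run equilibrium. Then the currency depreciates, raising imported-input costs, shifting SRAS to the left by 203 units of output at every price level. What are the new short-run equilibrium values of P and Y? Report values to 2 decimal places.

P = 150.71, Y = 3733.47

This is a negative supply shock: SRAS shifts left.
New SRAS: Y = 1925 + 12P.
Set AD = SRAS: 4487 − 5P = 1925 + 12P, so 2562 = 17P and P = 150.71.
Substituting into AD, Y = 3733.47.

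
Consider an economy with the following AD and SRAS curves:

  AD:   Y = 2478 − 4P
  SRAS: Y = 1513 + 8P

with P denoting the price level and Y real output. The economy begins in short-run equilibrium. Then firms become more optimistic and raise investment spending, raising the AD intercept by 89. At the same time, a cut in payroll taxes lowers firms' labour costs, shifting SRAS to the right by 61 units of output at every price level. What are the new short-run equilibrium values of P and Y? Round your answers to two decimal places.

P = 82.75, Y = 2236.00

After both shocks: AD is Y = 2567 − 4P and SRAS is Y = 1574 + 8P.
Setting them equal: 993 = 12P, so P = 82.75.
Substituting into AD, Y = 2236.00.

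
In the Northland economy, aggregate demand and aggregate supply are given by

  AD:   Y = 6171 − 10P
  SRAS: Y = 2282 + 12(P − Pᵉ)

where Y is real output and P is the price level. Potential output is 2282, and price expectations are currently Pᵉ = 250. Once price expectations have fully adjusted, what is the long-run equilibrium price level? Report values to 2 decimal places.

Long-run P = 388.90

Short run: with Pᵉ = 250, SRAS is Y = 12P − 718. Setting AD = SRAS gives 6889 = 22P, so P = 313.14 and Y = 6171 − 10P = 3039.64.
Output 3039.64 is above potential 2282, so over time expected prices rise and SRAS shifts left until Y returns to 2282.
Long run: Y = 2282 on the AD curve gives 2282 = 6171 − 10P, so P = 388.90.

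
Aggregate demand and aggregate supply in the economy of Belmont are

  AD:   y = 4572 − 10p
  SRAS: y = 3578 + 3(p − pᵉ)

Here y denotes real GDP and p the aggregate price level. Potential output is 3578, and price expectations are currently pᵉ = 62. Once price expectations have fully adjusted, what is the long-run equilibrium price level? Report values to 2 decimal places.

Long-run p = 99.40

Short run: with pᵉ = 62, SRAS is y = 3392 + 3p. Setting AD = SRAS gives 1180 = 13p, so p = 90.77 and y = 4572 − 10p = 3664.31.
Output 3664.31 is above potential 3578, so over time expected prices rise and SRAS shifts left until y returns to 3578.
Long run: y = 3578 on the AD curve gives 3578 = 4572 − 10p, so p = 99.40.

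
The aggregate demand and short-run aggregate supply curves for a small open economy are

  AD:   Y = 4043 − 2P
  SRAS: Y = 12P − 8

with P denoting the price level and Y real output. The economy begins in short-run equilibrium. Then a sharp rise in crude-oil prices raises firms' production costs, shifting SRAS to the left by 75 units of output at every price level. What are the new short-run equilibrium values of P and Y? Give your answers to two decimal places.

This is a negative supply shock: SRAS shifts left.
New SRAS: Y = 12P − 83.
Set AD = SRAS: 4043 − 2P = 12P − 83, so 4126 = 14P and P = 294.71.
Substituting into AD, Y = 3453.57.

P = 294.71, Y = 3453.57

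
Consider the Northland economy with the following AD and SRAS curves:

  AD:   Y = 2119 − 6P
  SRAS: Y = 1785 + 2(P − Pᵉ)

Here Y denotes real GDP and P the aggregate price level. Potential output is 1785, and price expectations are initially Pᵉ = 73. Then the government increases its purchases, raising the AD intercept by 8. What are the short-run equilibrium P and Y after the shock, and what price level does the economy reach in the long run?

AD shifts right: new AD is Y = 2127 − 6P. With Pᵉ = 73, SRAS is Y = 1639 + 2P.
Short run: 2127 − 6P = 1639 + 2P gives 488 = 8P, so P = 61 and Y = 2127 − 6·61 = 1761.
Y = 1761 is below potential 1785; expectations adjust and SRAS shifts right until Y = 1785.
Long run: on the new AD curve, 1785 = 2127 − 6P gives P = 57.

Short run: P = 61, Y = 1761. Long run: P = 57.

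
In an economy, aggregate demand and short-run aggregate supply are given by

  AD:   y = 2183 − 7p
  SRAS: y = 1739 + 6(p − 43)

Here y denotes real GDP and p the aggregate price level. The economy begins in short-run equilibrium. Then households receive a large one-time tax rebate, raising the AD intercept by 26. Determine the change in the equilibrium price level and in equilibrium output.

This is a positive demand shock: AD shifts right.
New AD: y = 2209 − 7p.
SRAS can be written y = 1481 + 6p.
Set AD = SRAS: 2209 − 7p = 1481 + 6p, so 728 = 13p and p = 56.
y = 2209 − 7·56 = 1817.
Initially p = 54, y = 1805, so Δp = +2 and Δy = +12.

Δp = +2, Δy = +12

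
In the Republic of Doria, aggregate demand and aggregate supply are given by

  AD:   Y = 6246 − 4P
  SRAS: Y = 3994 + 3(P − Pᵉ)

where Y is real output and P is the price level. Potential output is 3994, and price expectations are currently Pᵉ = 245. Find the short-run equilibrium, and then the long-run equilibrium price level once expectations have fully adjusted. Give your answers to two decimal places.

Short run: with Pᵉ = 245, SRAS is Y = 3259 + 3P. Setting AD = SRAS gives 2987 = 7P, so P = 426.71 and Y = 6246 − 4P = 4539.14.
Output 4539.14 is above potential 3994, so over time expected prices rise and SRAS shifts left until Y returns to 3994.
Long run: Y = 3994 on the AD curve gives 3994 = 6246 − 4P, so P = 563.00.

Short run: P = 426.71, Y = 4539.14. Long run: P = 563.00.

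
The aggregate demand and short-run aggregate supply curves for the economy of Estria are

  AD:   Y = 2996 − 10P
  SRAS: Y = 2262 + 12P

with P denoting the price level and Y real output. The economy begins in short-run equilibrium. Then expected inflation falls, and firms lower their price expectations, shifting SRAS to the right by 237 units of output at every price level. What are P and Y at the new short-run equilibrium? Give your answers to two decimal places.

P = 22.59, Y = 2770.09

This is a positive supply shock: SRAS shifts right.
New SRAS: Y = 2499 + 12P.
Set AD = SRAS: 2996 − 10P = 2499 + 12P, so 497 = 22P and P = 22.59.
Substituting into AD, Y = 2770.09.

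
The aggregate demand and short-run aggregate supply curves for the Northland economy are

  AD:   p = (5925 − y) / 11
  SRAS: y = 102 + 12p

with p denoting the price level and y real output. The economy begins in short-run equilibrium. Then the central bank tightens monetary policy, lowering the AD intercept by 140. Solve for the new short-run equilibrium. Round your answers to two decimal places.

p = 247.09, y = 3067.04

This is a negative demand shock: AD shifts left.
New AD: y = 5785 − 11p.
Set AD = SRAS: 5785 − 11p = 102 + 12p, so 5683 = 23p and p = 247.09.
Substituting into AD, y = 3067.04.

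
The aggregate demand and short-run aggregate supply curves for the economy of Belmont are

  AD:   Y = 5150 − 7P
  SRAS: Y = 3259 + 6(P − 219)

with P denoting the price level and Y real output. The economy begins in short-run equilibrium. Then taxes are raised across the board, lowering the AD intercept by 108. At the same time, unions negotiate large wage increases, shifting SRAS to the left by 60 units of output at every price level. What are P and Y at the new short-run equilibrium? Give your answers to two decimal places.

P = 242.85, Y = 3342.08

After both shocks: AD is Y = 5042 − 7P and SRAS is Y = 1885 + 6P.
Setting them equal: 3157 = 13P, so P = 242.85.
Substituting into AD, Y = 3342.08.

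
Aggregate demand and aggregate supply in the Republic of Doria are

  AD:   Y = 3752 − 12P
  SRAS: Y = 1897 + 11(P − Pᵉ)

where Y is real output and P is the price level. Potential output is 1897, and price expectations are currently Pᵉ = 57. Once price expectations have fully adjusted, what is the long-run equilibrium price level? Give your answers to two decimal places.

Long-run P = 154.58

Short run: with Pᵉ = 57, SRAS is Y = 1270 + 11P. Setting AD = SRAS gives 2482 = 23P, so P = 107.91 and Y = 3752 − 12P = 2457.04.
Output 2457.04 is above potential 1897, so over time expected prices rise and SRAS shifts left until Y returns to 1897.
Long run: Y = 1897 on the AD curve gives 1897 = 3752 − 12P, so P = 154.58.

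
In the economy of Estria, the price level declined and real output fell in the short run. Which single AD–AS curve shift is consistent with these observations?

P fell and Y fell. An AD shift moves P and Y in the same direction; an SRAS shift moves them in opposite directions.
Here P and Y moved in the same direction, so the AD curve shifted.
Since Y fell, AD shifted left.

AD shifted left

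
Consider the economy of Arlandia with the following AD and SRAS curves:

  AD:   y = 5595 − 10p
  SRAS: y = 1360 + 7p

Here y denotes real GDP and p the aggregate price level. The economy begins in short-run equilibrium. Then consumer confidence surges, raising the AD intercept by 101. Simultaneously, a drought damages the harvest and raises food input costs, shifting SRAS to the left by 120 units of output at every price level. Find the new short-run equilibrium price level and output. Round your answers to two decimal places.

p = 262.12, y = 3074.82

After both shocks: AD is y = 5696 − 10p and SRAS is y = 1240 + 7p.
Setting them equal: 4456 = 17p, so p = 262.12.
Substituting into AD, y = 3074.82.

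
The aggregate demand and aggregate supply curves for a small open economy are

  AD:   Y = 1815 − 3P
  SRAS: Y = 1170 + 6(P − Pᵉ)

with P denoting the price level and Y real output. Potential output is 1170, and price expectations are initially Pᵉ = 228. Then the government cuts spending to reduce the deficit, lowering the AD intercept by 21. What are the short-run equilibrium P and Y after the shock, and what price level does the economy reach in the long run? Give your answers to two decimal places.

AD shifts left: new AD is Y = 1794 − 3P. With Pᵉ = 228, SRAS is Y = 6P − 198.
Short run: 1794 − 3P = 6P − 198 gives 1992 = 9P, so P = 221.33 and Y = 1794 − 3P = 1130.00.
Y = 1130.00 is below potential 1170; expectations adjust and SRAS shifts right until Y = 1170.
Long run: on the new AD curve, 1170 = 1794 − 3P gives P = 208.00.

Short run: P = 221.33, Y = 1130.00. Long run: P = 208.00.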